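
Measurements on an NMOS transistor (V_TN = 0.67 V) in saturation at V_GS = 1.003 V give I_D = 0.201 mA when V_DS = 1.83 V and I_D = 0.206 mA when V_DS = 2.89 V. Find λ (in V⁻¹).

With V_GS fixed, I_D ∝ (1 + λ V_DS) in saturation, so I_D2/I_D1 = (1 + λ V_DS2)/(1 + λ V_DS1).
0.206/0.201 = 1.025 = (1 + 2.89 λ)/(1 + 1.83 λ).
Solving: λ (I_D1 V_DS2 − I_D2 V_DS1) = I_D2 − I_D1, so λ = (0.206 − 0.201) / (0.201 × 2.89 − 0.206 × 1.83) = 0.005 / 0.204 = 0.0245 V⁻¹.

λ = 0.0245 V⁻¹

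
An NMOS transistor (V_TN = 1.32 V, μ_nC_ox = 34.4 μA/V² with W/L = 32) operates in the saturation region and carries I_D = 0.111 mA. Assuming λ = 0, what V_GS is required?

V_GS = 1.77 V

k_n = μ_nC_ox · (W/L) = 1.101 mA/V².
In saturation I_D = ½ k_n (V_GS − V_TN)², so V_GS − V_TN = √(2 I_D / k_n) = √(2 × 0.111 / 1.101) = 0.449 V.
V_GS = 1.32 + 0.449 = 1.77 V.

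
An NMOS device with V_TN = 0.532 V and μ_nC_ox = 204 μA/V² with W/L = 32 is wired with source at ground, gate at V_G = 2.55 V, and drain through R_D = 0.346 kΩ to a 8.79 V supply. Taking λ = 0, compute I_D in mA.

V_GS = V_G = 2.55 V, so V_ov = 2.55 − 0.532 = 2.02 V.
k_n = μ_nC_ox · (W/L) = 6.528 mA/V².
Assume saturation: I_D = ½ k_n V_ov² = 0.5 × 6.528 × 2.02² = 13.3 mA, giving V_DS = V_DD − I_D R_D = 8.79 − 13.3 × 0.346 = 4.19 V.
V_DS = 4.19 V ≥ V_ov = 2.02 V, confirming saturation.

I_D = 13.3 mA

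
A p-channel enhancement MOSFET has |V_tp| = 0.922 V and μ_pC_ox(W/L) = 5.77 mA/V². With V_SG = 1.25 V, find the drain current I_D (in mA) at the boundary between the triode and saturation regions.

I_D = 0.310 mA

At the boundary V_SD = V_ov = V_SG − |V_tp| = 1.25 − 0.922 = 0.328 V.
I_D = ½ k_p V_ov² = 0.5 × 5.77 × 0.328² = 0.31 mA.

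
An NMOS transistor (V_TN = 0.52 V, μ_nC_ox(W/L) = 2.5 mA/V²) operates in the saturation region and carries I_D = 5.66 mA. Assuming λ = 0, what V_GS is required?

V_GS = 2.65 V

In saturation I_D = ½ k_n (V_GS − V_TN)², so V_GS − V_TN = √(2 I_D / k_n) = √(2 × 5.66 / 2.5) = 2.13 V.
V_GS = 0.52 + 2.13 = 2.65 V.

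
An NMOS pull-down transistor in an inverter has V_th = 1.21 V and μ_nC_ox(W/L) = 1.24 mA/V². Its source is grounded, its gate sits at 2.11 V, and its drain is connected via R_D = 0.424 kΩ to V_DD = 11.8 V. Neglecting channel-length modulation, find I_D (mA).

I_D = 0.502 mA

V_GS = V_G = 2.11 V, so V_ov = 2.11 − 1.21 = 0.9 V.
Assume saturation: I_D = ½ k_n V_ov² = 0.5 × 1.24 × 0.9² = 0.502 mA, giving V_DS = V_DD − I_D R_D = 11.8 − 0.502 × 0.424 = 11.6 V.
V_DS = 11.6 V ≥ V_ov = 0.9 V, confirming saturation.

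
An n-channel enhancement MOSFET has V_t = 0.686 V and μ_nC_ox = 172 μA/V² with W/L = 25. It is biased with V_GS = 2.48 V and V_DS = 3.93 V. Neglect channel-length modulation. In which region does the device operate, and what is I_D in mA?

k_n = μ_nC_ox · (W/L) = 4.3 mA/V².
V_ov = V_GS − V_t = 2.48 − 0.686 = 1.79 V.
Since V_DS = 3.93 V ≥ V_ov = 1.79 V, the device is in saturation.
I_D = ½ k_n V_ov² = 0.5 × 4.3 × 1.79² = 6.92 mA.

Saturation; I_D = 6.92 mA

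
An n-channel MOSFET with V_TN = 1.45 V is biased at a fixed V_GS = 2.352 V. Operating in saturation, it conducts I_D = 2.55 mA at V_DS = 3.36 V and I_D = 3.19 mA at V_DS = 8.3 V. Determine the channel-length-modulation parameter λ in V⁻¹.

λ = 0.0613 V⁻¹

With V_GS fixed, I_D ∝ (1 + λ V_DS) in saturation, so I_D2/I_D1 = (1 + λ V_DS2)/(1 + λ V_DS1).
3.19/2.55 = 1.251 = (1 + 8.3 λ)/(1 + 3.36 λ).
Solving: λ (I_D1 V_DS2 − I_D2 V_DS1) = I_D2 − I_D1, so λ = (3.19 − 2.55) / (2.55 × 8.3 − 3.19 × 3.36) = 0.64 / 10.4 = 0.0613 V⁻¹.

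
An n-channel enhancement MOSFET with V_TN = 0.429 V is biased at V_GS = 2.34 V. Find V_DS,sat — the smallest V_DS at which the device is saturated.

V_DS,sat = 1.91 V

The boundary between triode and saturation is V_DS = V_GS − V_TN = V_ov.
V_ov = 2.34 − 0.429 = 1.91 V.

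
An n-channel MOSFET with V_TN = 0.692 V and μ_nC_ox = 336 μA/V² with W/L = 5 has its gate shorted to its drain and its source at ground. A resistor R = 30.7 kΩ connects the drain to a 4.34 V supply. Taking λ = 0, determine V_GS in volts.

With gate tied to drain, V_GS = V_DS ≥ V_GS − V_TN, so the device is in saturation.
k_n = μ_nC_ox · (W/L) = 1.68 mA/V².
KCL at the drain: ½ k_n (V_GS − V_TN)² = (V_DD − V_GS)/R.
Let x = V_GS − 0.692. Then 25.8 x² + x − 3.648 = 0, giving x = 0.357 V (positive root), so V_GS = 1.05 V.
I_D = (V_DD − V_GS)/R = (4.34 − 1.05) / 30.7 = 0.107 mA.

V_GS = 1.05 V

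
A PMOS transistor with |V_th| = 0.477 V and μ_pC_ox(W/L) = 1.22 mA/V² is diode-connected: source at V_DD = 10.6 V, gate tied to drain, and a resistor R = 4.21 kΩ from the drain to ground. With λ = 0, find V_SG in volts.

With gate tied to drain, V_SG = V_SD ≥ V_SG − |V_th|, so the device is in saturation.
KCL at the drain: ½ k_p (V_SG − |V_th|)² = (V_DD − V_SG)/R.
Let x = V_SG − 0.477. Then 2.57 x² + x − 10.12 = 0, giving x = 1.8 V (positive root), so V_SG = 2.28 V.
I_D = (V_DD − V_SG)/R = (10.6 − 2.28) / 4.21 = 1.98 mA.

V_SG = 2.28 V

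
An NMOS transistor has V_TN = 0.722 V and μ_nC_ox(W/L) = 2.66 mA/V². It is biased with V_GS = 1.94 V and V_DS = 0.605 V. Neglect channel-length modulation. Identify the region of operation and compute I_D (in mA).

Triode; I_D = 1.47 mA

V_ov = V_GS − V_TN = 1.94 − 0.722 = 1.22 V.
Since V_DS = 0.605 V < V_ov = 1.22 V, the device is in the triode region.
I_D = k_n [V_ov · V_DS − ½ V_DS²] = 2.66 × [1.22 × 0.605 − 0.5 × 0.605²] = 1.47 mA.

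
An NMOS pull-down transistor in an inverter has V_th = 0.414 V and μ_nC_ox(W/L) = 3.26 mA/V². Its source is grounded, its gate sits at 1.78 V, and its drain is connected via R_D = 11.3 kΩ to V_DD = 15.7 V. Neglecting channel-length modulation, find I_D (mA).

I_D = 1.36 mA

V_GS = V_G = 1.78 V, so V_ov = 1.78 − 0.414 = 1.37 V.
Assume saturation: I_D = ½ k_n V_ov² = 0.5 × 3.26 × 1.37² = 3.04 mA, giving V_DS = V_DD − I_D R_D = 15.7 − 3.04 × 11.3 = -18.7 V.
But -18.7 V < V_ov = 1.37 V, so the device is actually in triode.
In triode I_D = k_n[V_ov V_DS − ½ V_DS²] and I_D = (V_DD − V_DS)/R_D. Equating: 18.4 V_DS² − 51.32 V_DS + 15.7 = 0, giving V_DS = 0.35 V (the root below V_ov).
I_D = (15.7 − 0.35) / 11.3 = 1.36 mA.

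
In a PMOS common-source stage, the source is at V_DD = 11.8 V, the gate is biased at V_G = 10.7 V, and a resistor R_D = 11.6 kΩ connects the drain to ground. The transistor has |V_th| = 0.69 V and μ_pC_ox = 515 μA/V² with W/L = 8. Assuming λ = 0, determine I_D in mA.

I_D = 0.346 mA

V_SG = V_DD − V_G = 11.8 − 10.7 = 1.1 V, so V_ov = 1.1 − 0.69 = 0.41 V.
k_p = μ_pC_ox · (W/L) = 4.12 mA/V².
Assume saturation: I_D = ½ k_p V_ov² = 0.5 × 4.12 × 0.41² = 0.346 mA, giving V_SD = V_DD − I_D R_D = 11.8 − 0.346 × 11.6 = 7.78 V.
V_SD = 7.78 V ≥ V_ov = 0.41 V, confirming saturation.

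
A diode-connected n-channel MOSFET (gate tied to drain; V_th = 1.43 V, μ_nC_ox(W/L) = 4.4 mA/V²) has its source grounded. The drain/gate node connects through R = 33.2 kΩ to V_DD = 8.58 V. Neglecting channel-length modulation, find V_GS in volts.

With gate tied to drain, V_GS = V_DS ≥ V_GS − V_th, so the device is in saturation.
KCL at the drain: ½ k_n (V_GS − V_th)² = (V_DD − V_GS)/R.
Let x = V_GS − 1.43. Then 73 x² + x − 7.15 = 0, giving x = 0.306 V (positive root), so V_GS = 1.74 V.
I_D = (V_DD − V_GS)/R = (8.58 − 1.74) / 33.2 = 0.206 mA.

V_GS = 1.74 V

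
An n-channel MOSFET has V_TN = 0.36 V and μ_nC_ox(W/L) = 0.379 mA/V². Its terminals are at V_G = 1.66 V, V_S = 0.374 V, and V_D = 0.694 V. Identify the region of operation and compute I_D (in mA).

Triode; I_D = 0.0929 mA

V_GS = V_G − V_S = 1.66 − 0.374 = 1.29 V; V_DS = V_D − V_S = 0.694 − 0.374 = 0.32 V.
V_ov = V_GS − V_TN = 1.29 − 0.36 = 0.926 V.
Since V_DS = 0.32 V < V_ov = 0.926 V, the device is in the triode region.
I_D = k_n [V_ov · V_DS − ½ V_DS²] = 0.379 × [0.926 × 0.32 − 0.5 × 0.32²] = 0.0929 mA.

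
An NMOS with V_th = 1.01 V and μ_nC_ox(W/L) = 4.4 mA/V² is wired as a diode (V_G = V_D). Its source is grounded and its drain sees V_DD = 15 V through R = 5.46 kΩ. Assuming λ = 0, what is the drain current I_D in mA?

I_D = 2.37 mA

With gate tied to drain, V_GS = V_DS ≥ V_GS − V_th, so the device is in saturation.
KCL at the drain: ½ k_n (V_GS − V_th)² = (V_DD − V_GS)/R.
Let x = V_GS − 1.01. Then 12 x² + x − 13.99 = 0, giving x = 1.04 V (positive root), so V_GS = 2.05 V.
I_D = (V_DD − V_GS)/R = (15 − 2.05) / 5.46 = 2.37 mA.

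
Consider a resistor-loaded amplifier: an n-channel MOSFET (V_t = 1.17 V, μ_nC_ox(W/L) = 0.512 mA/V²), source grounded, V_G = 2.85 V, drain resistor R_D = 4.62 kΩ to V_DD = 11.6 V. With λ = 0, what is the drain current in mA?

V_GS = V_G = 2.85 V, so V_ov = 2.85 − 1.17 = 1.68 V.
Assume saturation: I_D = ½ k_n V_ov² = 0.5 × 0.512 × 1.68² = 0.723 mA, giving V_DS = V_DD − I_D R_D = 11.6 − 0.723 × 4.62 = 8.26 V.
V_DS = 8.26 V ≥ V_ov = 1.68 V, confirming saturation.

I_D = 0.723 mA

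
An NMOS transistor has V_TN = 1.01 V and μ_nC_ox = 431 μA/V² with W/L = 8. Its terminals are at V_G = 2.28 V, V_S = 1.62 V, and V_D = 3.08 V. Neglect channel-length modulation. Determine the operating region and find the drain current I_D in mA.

Cutoff; I_D = 0 mA

V_GS = V_G − V_S = 2.28 − 1.62 = 0.66 V; V_DS = V_D − V_S = 3.08 − 1.62 = 1.46 V.
V_GS = 0.66 V < V_TN = 1.01 V, so the transistor is in cutoff.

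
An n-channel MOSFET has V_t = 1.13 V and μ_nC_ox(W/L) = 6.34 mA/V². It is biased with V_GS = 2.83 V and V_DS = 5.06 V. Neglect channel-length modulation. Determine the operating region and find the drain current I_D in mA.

Saturation; I_D = 9.16 mA

V_ov = V_GS − V_t = 2.83 − 1.13 = 1.7 V.
Since V_DS = 5.06 V ≥ V_ov = 1.7 V, the device is in saturation.
I_D = ½ k_n V_ov² = 0.5 × 6.34 × 1.7² = 9.16 mA.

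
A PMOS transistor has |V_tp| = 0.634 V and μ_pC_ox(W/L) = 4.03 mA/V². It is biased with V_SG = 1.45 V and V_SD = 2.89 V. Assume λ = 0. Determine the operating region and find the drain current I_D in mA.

V_ov = V_SG − |V_tp| = 1.45 − 0.634 = 0.816 V.
Since V_SD = 2.89 V ≥ V_ov = 0.816 V, the device is in saturation.
I_D = ½ k_p V_ov² = 0.5 × 4.03 × 0.816² = 1.34 mA.

Saturation; I_D = 1.34 mA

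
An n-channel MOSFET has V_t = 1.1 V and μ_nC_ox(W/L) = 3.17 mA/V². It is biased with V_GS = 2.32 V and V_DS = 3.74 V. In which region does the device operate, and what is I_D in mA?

V_ov = V_GS − V_t = 2.32 − 1.1 = 1.22 V.
Since V_DS = 3.74 V ≥ V_ov = 1.22 V, the device is in saturation.
I_D = ½ k_n V_ov² = 0.5 × 3.17 × 1.22² = 2.36 mA.

Saturation; I_D = 2.36 mA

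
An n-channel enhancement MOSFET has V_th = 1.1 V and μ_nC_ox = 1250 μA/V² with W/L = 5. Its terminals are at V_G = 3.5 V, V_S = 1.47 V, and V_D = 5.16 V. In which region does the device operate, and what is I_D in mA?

Saturation; I_D = 2.70 mA

V_GS = V_G − V_S = 3.5 − 1.47 = 2.03 V; V_DS = V_D − V_S = 5.16 − 1.47 = 3.69 V.
k_n = μ_nC_ox · (W/L) = 6.25 mA/V².
V_ov = V_GS − V_th = 2.03 − 1.1 = 0.93 V.
Since V_DS = 3.69 V ≥ V_ov = 0.93 V, the device is in saturation.
I_D = ½ k_n V_ov² = 0.5 × 6.25 × 0.93² = 2.7 mA.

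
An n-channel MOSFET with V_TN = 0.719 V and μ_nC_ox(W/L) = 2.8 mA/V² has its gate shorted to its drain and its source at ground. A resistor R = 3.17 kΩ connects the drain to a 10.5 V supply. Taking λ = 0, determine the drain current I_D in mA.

I_D = 2.65 mA

With gate tied to drain, V_GS = V_DS ≥ V_GS − V_TN, so the device is in saturation.
KCL at the drain: ½ k_n (V_GS − V_TN)² = (V_DD − V_GS)/R.
Let x = V_GS − 0.719. Then 4.44 x² + x − 9.781 = 0, giving x = 1.38 V (positive root), so V_GS = 2.1 V.
I_D = (V_DD − V_GS)/R = (10.5 − 2.1) / 3.17 = 2.65 mA.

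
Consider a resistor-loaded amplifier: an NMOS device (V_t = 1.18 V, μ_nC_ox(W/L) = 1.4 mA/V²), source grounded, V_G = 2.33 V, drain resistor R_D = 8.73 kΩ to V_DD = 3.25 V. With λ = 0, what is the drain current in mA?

I_D = 0.345 mA

V_GS = V_G = 2.33 V, so V_ov = 2.33 − 1.18 = 1.15 V.
Assume saturation: I_D = ½ k_n V_ov² = 0.5 × 1.4 × 1.15² = 0.926 mA, giving V_DS = V_DD − I_D R_D = 3.25 − 0.926 × 8.73 = -4.83 V.
But -4.83 V < V_ov = 1.15 V, so the device is actually in triode.
In triode I_D = k_n[V_ov V_DS − ½ V_DS²] and I_D = (V_DD − V_DS)/R_D. Equating: 6.11 V_DS² − 15.06 V_DS + 3.25 = 0, giving V_DS = 0.239 V (the root below V_ov).
I_D = (3.25 − 0.239) / 8.73 = 0.345 mA.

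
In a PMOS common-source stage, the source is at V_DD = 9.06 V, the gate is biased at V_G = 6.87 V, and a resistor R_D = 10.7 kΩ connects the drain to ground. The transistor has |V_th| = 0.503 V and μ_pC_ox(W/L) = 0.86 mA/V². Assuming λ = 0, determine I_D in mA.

V_SG = V_DD − V_G = 9.06 − 6.87 = 2.19 V, so V_ov = 2.19 − 0.503 = 1.69 V.
Assume saturation: I_D = ½ k_p V_ov² = 0.5 × 0.86 × 1.69² = 1.22 mA, giving V_SD = V_DD − I_D R_D = 9.06 − 1.22 × 10.7 = -4.03 V.
But -4.03 V < V_ov = 1.69 V, so the device is actually in triode.
In triode I_D = k_p[V_ov V_SD − ½ V_SD²] and I_D = (V_DD − V_SD)/R_D. Equating: 4.6 V_SD² − 16.52 V_SD + 9.06 = 0, giving V_SD = 0.675 V (the root below V_ov).
I_D = (9.06 − 0.675) / 10.7 = 0.784 mA.

I_D = 0.784 mA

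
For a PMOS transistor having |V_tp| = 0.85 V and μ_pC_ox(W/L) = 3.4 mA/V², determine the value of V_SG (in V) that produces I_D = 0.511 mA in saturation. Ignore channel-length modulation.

In saturation I_D = ½ k_p (V_SG − |V_tp|)², so V_SG − |V_tp| = √(2 I_D / k_p) = √(2 × 0.511 / 3.4) = 0.548 V.
V_SG = 0.85 + 0.548 = 1.4 V.

V_SG = 1.40 V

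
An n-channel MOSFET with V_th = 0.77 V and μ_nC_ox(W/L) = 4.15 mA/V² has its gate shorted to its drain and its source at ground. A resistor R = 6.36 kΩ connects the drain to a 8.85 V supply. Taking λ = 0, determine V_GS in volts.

With gate tied to drain, V_GS = V_DS ≥ V_GS − V_th, so the device is in saturation.
KCL at the drain: ½ k_n (V_GS − V_th)² = (V_DD − V_GS)/R.
Let x = V_GS − 0.77. Then 13.2 x² + x − 8.08 = 0, giving x = 0.746 V (positive root), so V_GS = 1.52 V.
I_D = (V_DD − V_GS)/R = (8.85 − 1.52) / 6.36 = 1.15 mA.

V_GS = 1.52 V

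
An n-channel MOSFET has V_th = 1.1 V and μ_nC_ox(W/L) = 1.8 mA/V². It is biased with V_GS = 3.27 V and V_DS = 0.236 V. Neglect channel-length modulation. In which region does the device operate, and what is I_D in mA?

Triode; I_D = 0.872 mA

V_ov = V_GS − V_th = 3.27 − 1.1 = 2.17 V.
Since V_DS = 0.236 V < V_ov = 2.17 V, the device is in the triode region.
I_D = k_n [V_ov · V_DS − ½ V_DS²] = 1.8 × [2.17 × 0.236 − 0.5 × 0.236²] = 0.872 mA.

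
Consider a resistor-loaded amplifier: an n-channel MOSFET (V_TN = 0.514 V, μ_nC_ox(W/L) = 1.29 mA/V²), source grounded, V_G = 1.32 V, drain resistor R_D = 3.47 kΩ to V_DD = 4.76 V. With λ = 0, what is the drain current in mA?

I_D = 0.419 mA

V_GS = V_G = 1.32 V, so V_ov = 1.32 − 0.514 = 0.806 V.
Assume saturation: I_D = ½ k_n V_ov² = 0.5 × 1.29 × 0.806² = 0.419 mA, giving V_DS = V_DD − I_D R_D = 4.76 − 0.419 × 3.47 = 3.31 V.
V_DS = 3.31 V ≥ V_ov = 0.806 V, confirming saturation.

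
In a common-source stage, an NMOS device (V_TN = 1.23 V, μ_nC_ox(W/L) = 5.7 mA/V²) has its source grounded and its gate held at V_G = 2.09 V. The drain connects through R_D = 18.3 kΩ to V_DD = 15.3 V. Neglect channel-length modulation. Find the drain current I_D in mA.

V_GS = V_G = 2.09 V, so V_ov = 2.09 − 1.23 = 0.86 V.
Assume saturation: I_D = ½ k_n V_ov² = 0.5 × 5.7 × 0.86² = 2.11 mA, giving V_DS = V_DD − I_D R_D = 15.3 − 2.11 × 18.3 = -23.3 V.
But -23.3 V < V_ov = 0.86 V, so the device is actually in triode.
In triode I_D = k_n[V_ov V_DS − ½ V_DS²] and I_D = (V_DD − V_DS)/R_D. Equating: 52.2 V_DS² − 90.71 V_DS + 15.3 = 0, giving V_DS = 0.189 V (the root below V_ov).
I_D = (15.3 − 0.189) / 18.3 = 0.826 mA.

I_D = 0.826 mA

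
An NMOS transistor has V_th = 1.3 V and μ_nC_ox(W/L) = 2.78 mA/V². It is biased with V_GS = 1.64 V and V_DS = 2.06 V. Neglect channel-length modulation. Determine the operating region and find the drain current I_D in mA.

Saturation; I_D = 0.161 mA

V_ov = V_GS − V_th = 1.64 − 1.3 = 0.34 V.
Since V_DS = 2.06 V ≥ V_ov = 0.34 V, the device is in saturation.
I_D = ½ k_n V_ov² = 0.5 × 2.78 × 0.34² = 0.161 mA.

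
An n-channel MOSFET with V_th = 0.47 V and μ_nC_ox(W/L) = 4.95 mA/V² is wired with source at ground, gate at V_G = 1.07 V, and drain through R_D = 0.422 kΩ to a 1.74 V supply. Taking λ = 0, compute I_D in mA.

V_GS = V_G = 1.07 V, so V_ov = 1.07 − 0.47 = 0.6 V.
Assume saturation: I_D = ½ k_n V_ov² = 0.5 × 4.95 × 0.6² = 0.891 mA, giving V_DS = V_DD − I_D R_D = 1.74 − 0.891 × 0.422 = 1.36 V.
V_DS = 1.36 V ≥ V_ov = 0.6 V, confirming saturation.

I_D = 0.891 mA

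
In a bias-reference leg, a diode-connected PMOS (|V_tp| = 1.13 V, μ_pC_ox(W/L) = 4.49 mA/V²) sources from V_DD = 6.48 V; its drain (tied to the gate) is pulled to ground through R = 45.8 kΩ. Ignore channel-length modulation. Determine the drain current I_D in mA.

With gate tied to drain, V_SG = V_SD ≥ V_SG − |V_tp|, so the device is in saturation.
KCL at the drain: ½ k_p (V_SG − |V_tp|)² = (V_DD − V_SG)/R.
Let x = V_SG − 1.13. Then 103 x² + x − 5.35 = 0, giving x = 0.223 V (positive root), so V_SG = 1.35 V.
I_D = (V_DD − V_SG)/R = (6.48 − 1.35) / 45.8 = 0.112 mA.

I_D = 0.112 mA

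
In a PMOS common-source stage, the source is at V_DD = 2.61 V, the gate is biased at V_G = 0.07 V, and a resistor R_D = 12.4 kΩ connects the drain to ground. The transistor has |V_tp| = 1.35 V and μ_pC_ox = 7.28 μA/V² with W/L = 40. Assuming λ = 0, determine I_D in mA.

I_D = 0.160 mA

V_SG = V_DD − V_G = 2.61 − 0.07 = 2.54 V, so V_ov = 2.54 − 1.35 = 1.19 V.
k_p = μ_pC_ox · (W/L) = 0.2912 mA/V².
Assume saturation: I_D = ½ k_p V_ov² = 0.5 × 0.2912 × 1.19² = 0.206 mA, giving V_SD = V_DD − I_D R_D = 2.61 − 0.206 × 12.4 = 0.0533 V.
But 0.0533 V < V_ov = 1.19 V, so the device is actually in triode.
In triode I_D = k_p[V_ov V_SD − ½ V_SD²] and I_D = (V_DD − V_SD)/R_D. Equating: 1.81 V_SD² − 5.297 V_SD + 2.61 = 0, giving V_SD = 0.627 V (the root below V_ov).
I_D = (2.61 − 0.627) / 12.4 = 0.16 mA.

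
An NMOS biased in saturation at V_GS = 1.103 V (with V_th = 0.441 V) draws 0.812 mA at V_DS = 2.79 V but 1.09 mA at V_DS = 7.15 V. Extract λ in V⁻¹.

λ = 0.101 V⁻¹

With V_GS fixed, I_D ∝ (1 + λ V_DS) in saturation, so I_D2/I_D1 = (1 + λ V_DS2)/(1 + λ V_DS1).
1.09/0.812 = 1.342 = (1 + 7.15 λ)/(1 + 2.79 λ).
Solving: λ (I_D1 V_DS2 − I_D2 V_DS1) = I_D2 − I_D1, so λ = (1.09 − 0.812) / (0.812 × 7.15 − 1.09 × 2.79) = 0.278 / 2.76 = 0.101 V⁻¹.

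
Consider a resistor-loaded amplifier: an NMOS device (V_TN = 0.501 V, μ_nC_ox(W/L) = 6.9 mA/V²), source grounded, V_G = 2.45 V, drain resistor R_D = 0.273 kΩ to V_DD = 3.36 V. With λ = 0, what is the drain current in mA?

I_D = 9.11 mA

V_GS = V_G = 2.45 V, so V_ov = 2.45 − 0.501 = 1.95 V.
Assume saturation: I_D = ½ k_n V_ov² = 0.5 × 6.9 × 1.95² = 13.1 mA, giving V_DS = V_DD − I_D R_D = 3.36 − 13.1 × 0.273 = -0.218 V.
But -0.218 V < V_ov = 1.95 V, so the device is actually in triode.
In triode I_D = k_n[V_ov V_DS − ½ V_DS²] and I_D = (V_DD − V_DS)/R_D. Equating: 0.942 V_DS² − 4.671 V_DS + 3.36 = 0, giving V_DS = 0.873 V (the root below V_ov).
I_D = (3.36 − 0.873) / 0.273 = 9.11 mA.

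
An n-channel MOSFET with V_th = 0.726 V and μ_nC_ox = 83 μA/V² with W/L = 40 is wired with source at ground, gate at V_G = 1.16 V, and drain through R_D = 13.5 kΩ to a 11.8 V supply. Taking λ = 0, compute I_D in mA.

V_GS = V_G = 1.16 V, so V_ov = 1.16 − 0.726 = 0.434 V.
k_n = μ_nC_ox · (W/L) = 3.32 mA/V².
Assume saturation: I_D = ½ k_n V_ov² = 0.5 × 3.32 × 0.434² = 0.313 mA, giving V_DS = V_DD − I_D R_D = 11.8 − 0.313 × 13.5 = 7.58 V.
V_DS = 7.58 V ≥ V_ov = 0.434 V, confirming saturation.

I_D = 0.313 mA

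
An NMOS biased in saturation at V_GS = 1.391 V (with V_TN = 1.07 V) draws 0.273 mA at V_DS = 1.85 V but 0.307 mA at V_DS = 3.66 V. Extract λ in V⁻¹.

With V_GS fixed, I_D ∝ (1 + λ V_DS) in saturation, so I_D2/I_D1 = (1 + λ V_DS2)/(1 + λ V_DS1).
0.307/0.273 = 1.125 = (1 + 3.66 λ)/(1 + 1.85 λ).
Solving: λ (I_D1 V_DS2 − I_D2 V_DS1) = I_D2 − I_D1, so λ = (0.307 − 0.273) / (0.273 × 3.66 − 0.307 × 1.85) = 0.034 / 0.431 = 0.0788 V⁻¹.

λ = 0.0788 V⁻¹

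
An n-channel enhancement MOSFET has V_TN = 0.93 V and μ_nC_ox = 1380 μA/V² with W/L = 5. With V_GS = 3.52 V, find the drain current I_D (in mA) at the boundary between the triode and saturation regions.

I_D = 23.1 mA

At the boundary V_DS = V_ov = V_GS − V_TN = 3.52 − 0.93 = 2.59 V.
k_n = μ_nC_ox · (W/L) = 6.9 mA/V².
I_D = ½ k_n V_ov² = 0.5 × 6.9 × 2.59² = 23.1 mA.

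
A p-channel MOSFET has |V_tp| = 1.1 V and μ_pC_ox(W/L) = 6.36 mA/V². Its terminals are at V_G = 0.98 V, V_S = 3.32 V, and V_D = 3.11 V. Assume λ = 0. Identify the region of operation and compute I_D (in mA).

V_SG = V_S − V_G = 3.32 − 0.98 = 2.34 V; V_SD = V_S − V_D = 3.32 − 3.11 = 0.21 V.
V_ov = V_SG − |V_tp| = 2.34 − 1.1 = 1.24 V.
Since V_SD = 0.21 V < V_ov = 1.24 V, the device is in the triode region.
I_D = k_p [V_ov · V_SD − ½ V_SD²] = 6.36 × [1.24 × 0.21 − 0.5 × 0.21²] = 1.52 mA.

Triode; I_D = 1.52 mA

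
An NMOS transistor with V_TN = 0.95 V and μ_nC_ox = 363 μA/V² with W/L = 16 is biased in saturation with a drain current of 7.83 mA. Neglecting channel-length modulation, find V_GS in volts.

k_n = μ_nC_ox · (W/L) = 5.808 mA/V².
In saturation I_D = ½ k_n (V_GS − V_TN)², so V_GS − V_TN = √(2 I_D / k_n) = √(2 × 7.83 / 5.808) = 1.64 V.
V_GS = 0.95 + 1.64 = 2.59 V.

V_GS = 2.59 V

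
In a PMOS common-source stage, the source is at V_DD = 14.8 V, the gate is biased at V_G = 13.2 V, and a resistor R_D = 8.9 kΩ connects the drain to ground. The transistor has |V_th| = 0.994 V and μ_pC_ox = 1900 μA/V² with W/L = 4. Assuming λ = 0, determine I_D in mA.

I_D = 1.40 mA

V_SG = V_DD − V_G = 14.8 − 13.2 = 1.6 V, so V_ov = 1.6 − 0.994 = 0.606 V.
k_p = μ_pC_ox · (W/L) = 7.6 mA/V².
Assume saturation: I_D = ½ k_p V_ov² = 0.5 × 7.6 × 0.606² = 1.4 mA, giving V_SD = V_DD − I_D R_D = 14.8 − 1.4 × 8.9 = 2.38 V.
V_SD = 2.38 V ≥ V_ov = 0.606 V, confirming saturation.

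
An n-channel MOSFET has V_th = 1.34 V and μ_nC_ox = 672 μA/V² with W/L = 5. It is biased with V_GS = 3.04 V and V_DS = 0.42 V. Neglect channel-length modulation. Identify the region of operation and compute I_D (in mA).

Triode; I_D = 2.10 mA

k_n = μ_nC_ox · (W/L) = 3.36 mA/V².
V_ov = V_GS − V_th = 3.04 − 1.34 = 1.7 V.
Since V_DS = 0.42 V < V_ov = 1.7 V, the device is in the triode region.
I_D = k_n [V_ov · V_DS − ½ V_DS²] = 3.36 × [1.7 × 0.42 − 0.5 × 0.42²] = 2.1 mA.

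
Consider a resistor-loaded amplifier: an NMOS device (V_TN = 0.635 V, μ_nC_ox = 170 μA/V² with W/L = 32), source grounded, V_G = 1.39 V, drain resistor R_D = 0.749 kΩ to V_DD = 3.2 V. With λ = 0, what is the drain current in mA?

V_GS = V_G = 1.39 V, so V_ov = 1.39 − 0.635 = 0.755 V.
k_n = μ_nC_ox · (W/L) = 5.44 mA/V².
Assume saturation: I_D = ½ k_n V_ov² = 0.5 × 5.44 × 0.755² = 1.55 mA, giving V_DS = V_DD − I_D R_D = 3.2 − 1.55 × 0.749 = 2.04 V.
V_DS = 2.04 V ≥ V_ov = 0.755 V, confirming saturation.

I_D = 1.55 mA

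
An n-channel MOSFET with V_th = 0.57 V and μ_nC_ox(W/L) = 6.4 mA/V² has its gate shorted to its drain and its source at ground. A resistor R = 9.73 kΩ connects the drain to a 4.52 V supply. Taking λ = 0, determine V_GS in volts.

With gate tied to drain, V_GS = V_DS ≥ V_GS − V_th, so the device is in saturation.
KCL at the drain: ½ k_n (V_GS − V_th)² = (V_DD − V_GS)/R.
Let x = V_GS − 0.57. Then 31.1 x² + x − 3.95 = 0, giving x = 0.34 V (positive root), so V_GS = 0.91 V.
I_D = (V_DD − V_GS)/R = (4.52 − 0.91) / 9.73 = 0.371 mA.

V_GS = 0.910 V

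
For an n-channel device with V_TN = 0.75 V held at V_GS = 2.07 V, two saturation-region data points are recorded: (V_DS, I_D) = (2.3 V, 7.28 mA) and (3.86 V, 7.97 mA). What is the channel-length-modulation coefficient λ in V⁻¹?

λ = 0.0706 V⁻¹

With V_GS fixed, I_D ∝ (1 + λ V_DS) in saturation, so I_D2/I_D1 = (1 + λ V_DS2)/(1 + λ V_DS1).
7.97/7.28 = 1.095 = (1 + 3.86 λ)/(1 + 2.3 λ).
Solving: λ (I_D1 V_DS2 − I_D2 V_DS1) = I_D2 − I_D1, so λ = (7.97 − 7.28) / (7.28 × 3.86 − 7.97 × 2.3) = 0.69 / 9.77 = 0.0706 V⁻¹.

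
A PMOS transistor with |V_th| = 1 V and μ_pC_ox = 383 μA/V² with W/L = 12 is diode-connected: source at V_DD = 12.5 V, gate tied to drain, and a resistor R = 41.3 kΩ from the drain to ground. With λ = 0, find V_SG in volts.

With gate tied to drain, V_SG = V_SD ≥ V_SG − |V_th|, so the device is in saturation.
k_p = μ_pC_ox · (W/L) = 4.596 mA/V².
KCL at the drain: ½ k_p (V_SG − |V_th|)² = (V_DD − V_SG)/R.
Let x = V_SG − 1. Then 94.9 x² + x − 11.5 = 0, giving x = 0.343 V (positive root), so V_SG = 1.34 V.
I_D = (V_DD − V_SG)/R = (12.5 − 1.34) / 41.3 = 0.27 mA.

V_SG = 1.34 V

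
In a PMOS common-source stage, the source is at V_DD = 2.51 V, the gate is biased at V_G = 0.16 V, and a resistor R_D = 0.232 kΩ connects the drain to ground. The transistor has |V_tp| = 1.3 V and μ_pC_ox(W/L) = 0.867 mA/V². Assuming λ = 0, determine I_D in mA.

V_SG = V_DD − V_G = 2.51 − 0.16 = 2.35 V, so V_ov = 2.35 − 1.3 = 1.05 V.
Assume saturation: I_D = ½ k_p V_ov² = 0.5 × 0.867 × 1.05² = 0.478 mA, giving V_SD = V_DD − I_D R_D = 2.51 − 0.478 × 0.232 = 2.4 V.
V_SD = 2.4 V ≥ V_ov = 1.05 V, confirming saturation.

I_D = 0.478 mA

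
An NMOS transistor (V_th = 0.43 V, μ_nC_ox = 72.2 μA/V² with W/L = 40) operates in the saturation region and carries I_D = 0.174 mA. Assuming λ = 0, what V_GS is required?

V_GS = 0.777 V

k_n = μ_nC_ox · (W/L) = 2.888 mA/V².
In saturation I_D = ½ k_n (V_GS − V_th)², so V_GS − V_th = √(2 I_D / k_n) = √(2 × 0.174 / 2.888) = 0.347 V.
V_GS = 0.43 + 0.347 = 0.777 V.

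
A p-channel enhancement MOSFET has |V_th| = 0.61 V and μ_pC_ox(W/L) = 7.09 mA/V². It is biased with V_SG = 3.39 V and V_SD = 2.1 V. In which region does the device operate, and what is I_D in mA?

Triode; I_D = 25.8 mA

V_ov = V_SG − |V_th| = 3.39 − 0.61 = 2.78 V.
Since V_SD = 2.1 V < V_ov = 2.78 V, the device is in the triode region.
I_D = k_p [V_ov · V_SD − ½ V_SD²] = 7.09 × [2.78 × 2.1 − 0.5 × 2.1²] = 25.8 mA.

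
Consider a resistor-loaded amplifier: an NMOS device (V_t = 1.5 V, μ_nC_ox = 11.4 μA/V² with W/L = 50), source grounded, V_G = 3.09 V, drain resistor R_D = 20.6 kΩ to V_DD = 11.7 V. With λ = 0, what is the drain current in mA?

V_GS = V_G = 3.09 V, so V_ov = 3.09 − 1.5 = 1.59 V.
k_n = μ_nC_ox · (W/L) = 0.57 mA/V².
Assume saturation: I_D = ½ k_n V_ov² = 0.5 × 0.57 × 1.59² = 0.721 mA, giving V_DS = V_DD − I_D R_D = 11.7 − 0.721 × 20.6 = -3.14 V.
But -3.14 V < V_ov = 1.59 V, so the device is actually in triode.
In triode I_D = k_n[V_ov V_DS − ½ V_DS²] and I_D = (V_DD − V_DS)/R_D. Equating: 5.87 V_DS² − 19.67 V_DS + 11.7 = 0, giving V_DS = 0.773 V (the root below V_ov).
I_D = (11.7 − 0.773) / 20.6 = 0.53 mA.

I_D = 0.530 mA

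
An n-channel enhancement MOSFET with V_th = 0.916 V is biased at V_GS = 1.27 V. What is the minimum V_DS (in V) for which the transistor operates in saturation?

The boundary between triode and saturation is V_DS = V_GS − V_th = V_ov.
V_ov = 1.27 − 0.916 = 0.354 V.

V_DS,sat = 0.354 V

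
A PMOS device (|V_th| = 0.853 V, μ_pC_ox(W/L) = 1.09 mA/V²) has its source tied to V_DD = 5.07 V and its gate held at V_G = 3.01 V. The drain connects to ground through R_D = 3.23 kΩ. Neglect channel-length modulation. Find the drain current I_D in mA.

I_D = 0.794 mA

V_SG = V_DD − V_G = 5.07 − 3.01 = 2.06 V, so V_ov = 2.06 − 0.853 = 1.21 V.
Assume saturation: I_D = ½ k_p V_ov² = 0.5 × 1.09 × 1.21² = 0.794 mA, giving V_SD = V_DD − I_D R_D = 5.07 − 0.794 × 3.23 = 2.51 V.
V_SD = 2.51 V ≥ V_ov = 1.21 V, confirming saturation.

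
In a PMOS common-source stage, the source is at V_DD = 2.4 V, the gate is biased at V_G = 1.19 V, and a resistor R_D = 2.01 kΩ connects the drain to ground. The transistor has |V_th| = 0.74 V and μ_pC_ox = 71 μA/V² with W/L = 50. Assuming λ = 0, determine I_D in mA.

V_SG = V_DD − V_G = 2.4 − 1.19 = 1.21 V, so V_ov = 1.21 − 0.74 = 0.47 V.
k_p = μ_pC_ox · (W/L) = 3.55 mA/V².
Assume saturation: I_D = ½ k_p V_ov² = 0.5 × 3.55 × 0.47² = 0.392 mA, giving V_SD = V_DD − I_D R_D = 2.4 − 0.392 × 2.01 = 1.61 V.
V_SD = 1.61 V ≥ V_ov = 0.47 V, confirming saturation.

I_D = 0.392 mA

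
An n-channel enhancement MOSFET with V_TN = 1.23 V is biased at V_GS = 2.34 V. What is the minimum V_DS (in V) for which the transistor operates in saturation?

V_DS,sat = 1.11 V

The boundary between triode and saturation is V_DS = V_GS − V_TN = V_ov.
V_ov = 2.34 − 1.23 = 1.11 V.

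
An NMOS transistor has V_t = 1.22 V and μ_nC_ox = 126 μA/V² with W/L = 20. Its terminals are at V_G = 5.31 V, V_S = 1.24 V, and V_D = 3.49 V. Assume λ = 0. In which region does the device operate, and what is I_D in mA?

V_GS = V_G − V_S = 5.31 − 1.24 = 4.07 V; V_DS = V_D − V_S = 3.49 − 1.24 = 2.25 V.
k_n = μ_nC_ox · (W/L) = 2.52 mA/V².
V_ov = V_GS − V_t = 4.07 − 1.22 = 2.85 V.
Since V_DS = 2.25 V < V_ov = 2.85 V, the device is in the triode region.
I_D = k_n [V_ov · V_DS − ½ V_DS²] = 2.52 × [2.85 × 2.25 − 0.5 × 2.25²] = 9.78 mA.

Triode; I_D = 9.78 mA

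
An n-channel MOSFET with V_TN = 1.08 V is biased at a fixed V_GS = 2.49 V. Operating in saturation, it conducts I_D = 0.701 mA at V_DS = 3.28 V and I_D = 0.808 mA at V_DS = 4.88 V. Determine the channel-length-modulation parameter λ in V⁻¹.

λ = 0.139 V⁻¹

With V_GS fixed, I_D ∝ (1 + λ V_DS) in saturation, so I_D2/I_D1 = (1 + λ V_DS2)/(1 + λ V_DS1).
0.808/0.701 = 1.153 = (1 + 4.88 λ)/(1 + 3.28 λ).
Solving: λ (I_D1 V_DS2 − I_D2 V_DS1) = I_D2 − I_D1, so λ = (0.808 − 0.701) / (0.701 × 4.88 − 0.808 × 3.28) = 0.107 / 0.771 = 0.139 V⁻¹.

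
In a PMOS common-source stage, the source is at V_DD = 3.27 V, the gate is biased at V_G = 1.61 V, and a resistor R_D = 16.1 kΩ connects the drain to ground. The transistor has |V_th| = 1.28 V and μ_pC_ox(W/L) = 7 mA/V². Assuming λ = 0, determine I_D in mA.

I_D = 0.198 mA

V_SG = V_DD − V_G = 3.27 − 1.61 = 1.66 V, so V_ov = 1.66 − 1.28 = 0.38 V.
Assume saturation: I_D = ½ k_p V_ov² = 0.5 × 7 × 0.38² = 0.505 mA, giving V_SD = V_DD − I_D R_D = 3.27 − 0.505 × 16.1 = -4.87 V.
But -4.87 V < V_ov = 0.38 V, so the device is actually in triode.
In triode I_D = k_p[V_ov V_SD − ½ V_SD²] and I_D = (V_DD − V_SD)/R_D. Equating: 56.4 V_SD² − 43.83 V_SD + 3.27 = 0, giving V_SD = 0.0836 V (the root below V_ov).
I_D = (3.27 − 0.0836) / 16.1 = 0.198 mA.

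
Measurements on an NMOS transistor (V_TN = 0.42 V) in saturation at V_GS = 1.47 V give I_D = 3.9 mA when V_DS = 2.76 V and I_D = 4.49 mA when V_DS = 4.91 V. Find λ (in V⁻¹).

λ = 0.0873 V⁻¹

With V_GS fixed, I_D ∝ (1 + λ V_DS) in saturation, so I_D2/I_D1 = (1 + λ V_DS2)/(1 + λ V_DS1).
4.49/3.9 = 1.151 = (1 + 4.91 λ)/(1 + 2.76 λ).
Solving: λ (I_D1 V_DS2 − I_D2 V_DS1) = I_D2 − I_D1, so λ = (4.49 − 3.9) / (3.9 × 4.91 − 4.49 × 2.76) = 0.59 / 6.76 = 0.0873 V⁻¹.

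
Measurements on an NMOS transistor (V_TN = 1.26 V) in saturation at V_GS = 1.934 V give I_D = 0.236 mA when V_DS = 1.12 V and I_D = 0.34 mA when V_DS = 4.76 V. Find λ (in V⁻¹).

λ = 0.140 V⁻¹

With V_GS fixed, I_D ∝ (1 + λ V_DS) in saturation, so I_D2/I_D1 = (1 + λ V_DS2)/(1 + λ V_DS1).
0.34/0.236 = 1.441 = (1 + 4.76 λ)/(1 + 1.12 λ).
Solving: λ (I_D1 V_DS2 − I_D2 V_DS1) = I_D2 − I_D1, so λ = (0.34 − 0.236) / (0.236 × 4.76 − 0.34 × 1.12) = 0.104 / 0.743 = 0.14 V⁻¹.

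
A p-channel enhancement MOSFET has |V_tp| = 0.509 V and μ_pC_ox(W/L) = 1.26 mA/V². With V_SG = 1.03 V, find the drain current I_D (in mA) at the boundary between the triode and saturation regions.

At the boundary V_SD = V_ov = V_SG − |V_tp| = 1.03 − 0.509 = 0.521 V.
I_D = ½ k_p V_ov² = 0.5 × 1.26 × 0.521² = 0.171 mA.

I_D = 0.171 mA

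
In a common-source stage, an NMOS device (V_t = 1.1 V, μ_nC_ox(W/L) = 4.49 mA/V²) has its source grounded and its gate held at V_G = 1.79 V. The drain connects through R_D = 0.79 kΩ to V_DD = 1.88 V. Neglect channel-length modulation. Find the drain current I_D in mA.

V_GS = V_G = 1.79 V, so V_ov = 1.79 − 1.1 = 0.69 V.
Assume saturation: I_D = ½ k_n V_ov² = 0.5 × 4.49 × 0.69² = 1.07 mA, giving V_DS = V_DD − I_D R_D = 1.88 − 1.07 × 0.79 = 1.04 V.
V_DS = 1.04 V ≥ V_ov = 0.69 V, confirming saturation.

I_D = 1.07 mA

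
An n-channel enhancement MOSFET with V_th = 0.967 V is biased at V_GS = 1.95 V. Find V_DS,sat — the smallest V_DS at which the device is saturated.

V_DS,sat = 0.983 V

The boundary between triode and saturation is V_DS = V_GS − V_th = V_ov.
V_ov = 1.95 − 0.967 = 0.983 V.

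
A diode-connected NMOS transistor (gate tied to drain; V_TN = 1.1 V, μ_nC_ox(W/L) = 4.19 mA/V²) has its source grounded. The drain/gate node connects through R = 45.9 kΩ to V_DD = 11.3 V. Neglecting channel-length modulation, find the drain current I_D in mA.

With gate tied to drain, V_GS = V_DS ≥ V_GS − V_TN, so the device is in saturation.
KCL at the drain: ½ k_n (V_GS − V_TN)² = (V_DD − V_GS)/R.
Let x = V_GS − 1.1. Then 96.2 x² + x − 10.2 = 0, giving x = 0.321 V (positive root), so V_GS = 1.42 V.
I_D = (V_DD − V_GS)/R = (11.3 − 1.42) / 45.9 = 0.215 mA.

I_D = 0.215 mA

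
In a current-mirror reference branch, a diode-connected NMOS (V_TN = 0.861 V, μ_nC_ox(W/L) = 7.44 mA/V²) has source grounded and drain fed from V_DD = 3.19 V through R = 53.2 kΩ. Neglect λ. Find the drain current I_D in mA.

I_D = 0.0418 mA

With gate tied to drain, V_GS = V_DS ≥ V_GS − V_TN, so the device is in saturation.
KCL at the drain: ½ k_n (V_GS − V_TN)² = (V_DD − V_GS)/R.
Let x = V_GS − 0.861. Then 198 x² + x − 2.329 = 0, giving x = 0.106 V (positive root), so V_GS = 0.967 V.
I_D = (V_DD − V_GS)/R = (3.19 − 0.967) / 53.2 = 0.0418 mA.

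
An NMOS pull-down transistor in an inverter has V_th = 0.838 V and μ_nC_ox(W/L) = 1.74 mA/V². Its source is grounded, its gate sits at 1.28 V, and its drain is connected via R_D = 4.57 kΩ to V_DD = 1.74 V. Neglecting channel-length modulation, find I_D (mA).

V_GS = V_G = 1.28 V, so V_ov = 1.28 − 0.838 = 0.442 V.
Assume saturation: I_D = ½ k_n V_ov² = 0.5 × 1.74 × 0.442² = 0.17 mA, giving V_DS = V_DD − I_D R_D = 1.74 − 0.17 × 4.57 = 0.963 V.
V_DS = 0.963 V ≥ V_ov = 0.442 V, confirming saturation.

I_D = 0.170 mA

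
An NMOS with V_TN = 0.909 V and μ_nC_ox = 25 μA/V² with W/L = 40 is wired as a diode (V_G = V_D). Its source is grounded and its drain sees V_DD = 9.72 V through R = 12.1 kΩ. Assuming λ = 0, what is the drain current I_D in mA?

With gate tied to drain, V_GS = V_DS ≥ V_GS − V_TN, so the device is in saturation.
k_n = μ_nC_ox · (W/L) = 1 mA/V².
KCL at the drain: ½ k_n (V_GS − V_TN)² = (V_DD − V_GS)/R.
Let x = V_GS − 0.909. Then 6.05 x² + x − 8.811 = 0, giving x = 1.13 V (positive root), so V_GS = 2.04 V.
I_D = (V_DD − V_GS)/R = (9.72 − 2.04) / 12.1 = 0.635 mA.

I_D = 0.635 mA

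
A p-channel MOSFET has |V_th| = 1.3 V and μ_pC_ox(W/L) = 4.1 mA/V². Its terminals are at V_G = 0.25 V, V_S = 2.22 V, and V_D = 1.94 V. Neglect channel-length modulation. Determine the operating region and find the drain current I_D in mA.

V_SG = V_S − V_G = 2.22 − 0.25 = 1.97 V; V_SD = V_S − V_D = 2.22 − 1.94 = 0.28 V.
V_ov = V_SG − |V_th| = 1.97 − 1.3 = 0.67 V.
Since V_SD = 0.28 V < V_ov = 0.67 V, the device is in the triode region.
I_D = k_p [V_ov · V_SD − ½ V_SD²] = 4.1 × [0.67 × 0.28 − 0.5 × 0.28²] = 0.608 mA.

Triode; I_D = 0.608 mA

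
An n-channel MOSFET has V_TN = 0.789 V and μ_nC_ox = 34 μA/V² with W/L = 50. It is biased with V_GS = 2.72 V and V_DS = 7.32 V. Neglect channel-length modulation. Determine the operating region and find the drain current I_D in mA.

Saturation; I_D = 3.17 mA

k_n = μ_nC_ox · (W/L) = 1.7 mA/V².
V_ov = V_GS − V_TN = 2.72 − 0.789 = 1.93 V.
Since V_DS = 7.32 V ≥ V_ov = 1.93 V, the device is in saturation.
I_D = ½ k_n V_ov² = 0.5 × 1.7 × 1.93² = 3.17 mA.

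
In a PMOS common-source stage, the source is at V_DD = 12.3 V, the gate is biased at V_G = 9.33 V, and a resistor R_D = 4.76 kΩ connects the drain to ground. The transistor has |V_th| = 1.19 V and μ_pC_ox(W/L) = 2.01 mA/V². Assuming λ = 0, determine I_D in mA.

V_SG = V_DD − V_G = 12.3 − 9.33 = 2.97 V, so V_ov = 2.97 − 1.19 = 1.78 V.
Assume saturation: I_D = ½ k_p V_ov² = 0.5 × 2.01 × 1.78² = 3.18 mA, giving V_SD = V_DD − I_D R_D = 12.3 − 3.18 × 4.76 = -2.86 V.
But -2.86 V < V_ov = 1.78 V, so the device is actually in triode.
In triode I_D = k_p[V_ov V_SD − ½ V_SD²] and I_D = (V_DD − V_SD)/R_D. Equating: 4.78 V_SD² − 18.03 V_SD + 12.3 = 0, giving V_SD = 0.894 V (the root below V_ov).
I_D = (12.3 − 0.894) / 4.76 = 2.4 mA.

I_D = 2.40 mA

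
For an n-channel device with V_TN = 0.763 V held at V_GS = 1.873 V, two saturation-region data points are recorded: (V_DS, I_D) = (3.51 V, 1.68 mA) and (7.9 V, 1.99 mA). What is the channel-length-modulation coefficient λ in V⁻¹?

With V_GS fixed, I_D ∝ (1 + λ V_DS) in saturation, so I_D2/I_D1 = (1 + λ V_DS2)/(1 + λ V_DS1).
1.99/1.68 = 1.185 = (1 + 7.9 λ)/(1 + 3.51 λ).
Solving: λ (I_D1 V_DS2 − I_D2 V_DS1) = I_D2 − I_D1, so λ = (1.99 − 1.68) / (1.68 × 7.9 − 1.99 × 3.51) = 0.31 / 6.29 = 0.0493 V⁻¹.

λ = 0.0493 V⁻¹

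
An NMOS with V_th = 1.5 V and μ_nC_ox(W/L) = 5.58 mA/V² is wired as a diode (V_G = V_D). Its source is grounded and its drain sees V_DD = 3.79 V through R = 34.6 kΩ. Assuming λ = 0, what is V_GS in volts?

With gate tied to drain, V_GS = V_DS ≥ V_GS − V_th, so the device is in saturation.
KCL at the drain: ½ k_n (V_GS − V_th)² = (V_DD − V_GS)/R.
Let x = V_GS − 1.5. Then 96.5 x² + x − 2.29 = 0, giving x = 0.149 V (positive root), so V_GS = 1.65 V.
I_D = (V_DD − V_GS)/R = (3.79 − 1.65) / 34.6 = 0.0619 mA.

V_GS = 1.65 V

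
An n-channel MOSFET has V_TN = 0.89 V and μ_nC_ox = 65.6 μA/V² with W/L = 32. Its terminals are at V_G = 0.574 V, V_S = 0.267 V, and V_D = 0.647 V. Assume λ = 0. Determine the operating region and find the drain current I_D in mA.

Cutoff; I_D = 0 mA

V_GS = V_G − V_S = 0.574 − 0.267 = 0.307 V; V_DS = V_D − V_S = 0.647 − 0.267 = 0.38 V.
V_GS = 0.307 V < V_TN = 0.89 V, so the transistor is in cutoff.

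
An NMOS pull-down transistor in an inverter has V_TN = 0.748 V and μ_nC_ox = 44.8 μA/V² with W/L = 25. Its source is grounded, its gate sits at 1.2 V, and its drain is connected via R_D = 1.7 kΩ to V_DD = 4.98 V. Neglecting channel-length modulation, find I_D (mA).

I_D = 0.114 mA

V_GS = V_G = 1.2 V, so V_ov = 1.2 − 0.748 = 0.452 V.
k_n = μ_nC_ox · (W/L) = 1.12 mA/V².
Assume saturation: I_D = ½ k_n V_ov² = 0.5 × 1.12 × 0.452² = 0.114 mA, giving V_DS = V_DD − I_D R_D = 4.98 − 0.114 × 1.7 = 4.79 V.
V_DS = 4.79 V ≥ V_ov = 0.452 V, confirming saturation.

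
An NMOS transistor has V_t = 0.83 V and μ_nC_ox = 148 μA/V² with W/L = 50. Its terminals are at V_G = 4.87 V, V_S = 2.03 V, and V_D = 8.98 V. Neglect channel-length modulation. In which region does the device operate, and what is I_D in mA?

V_GS = V_G − V_S = 4.87 − 2.03 = 2.84 V; V_DS = V_D − V_S = 8.98 − 2.03 = 6.95 V.
k_n = μ_nC_ox · (W/L) = 7.4 mA/V².
V_ov = V_GS − V_t = 2.84 − 0.83 = 2.01 V.
Since V_DS = 6.95 V ≥ V_ov = 2.01 V, the device is in saturation.
I_D = ½ k_n V_ov² = 0.5 × 7.4 × 2.01² = 14.9 mA.

Saturation; I_D = 14.9 mA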